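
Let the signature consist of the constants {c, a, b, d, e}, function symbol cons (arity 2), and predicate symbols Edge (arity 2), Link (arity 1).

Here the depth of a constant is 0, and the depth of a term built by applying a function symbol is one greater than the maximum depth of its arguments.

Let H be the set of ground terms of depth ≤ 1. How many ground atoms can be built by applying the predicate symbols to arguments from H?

930

First count ground terms of depth ≤ 1.
Write N_k for the number of ground terms of depth ≤ k. A term of depth ≤ k is either a constant or a function symbol applied to arguments of depth ≤ k−1, so N_k = 5 + N_{k-1}^2.
N_0 = 5
N_1 = 5 + 5^2 = 30
So |H| = 30.
For each predicate symbol, the number of ground atoms is |H| raised to its arity; summing:
  Edge: 30^2 = 900;  Link: 30
Total ground atoms: 900 + 30 = 930.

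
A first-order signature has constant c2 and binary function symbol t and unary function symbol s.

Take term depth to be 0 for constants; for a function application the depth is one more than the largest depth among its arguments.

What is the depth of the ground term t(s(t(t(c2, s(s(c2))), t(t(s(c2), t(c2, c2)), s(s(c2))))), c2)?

depth(s(c2)) = 1 + depth(c2) = 1 + 0 = 1
depth(s(s(c2))) = 1 + depth(s(c2)) = 1 + 1 = 2
depth(t(c2, s(s(c2)))) = 1 + max(0, 2) = 3
depth(t(c2, c2)) = 1 + max(0, 0) = 1
depth(t(s(c2), t(c2, c2))) = 1 + max(1, 1) = 2
depth(t(t(s(c2), t(c2, c2)), s(s(c2)))) = 1 + max(2, 2) = 3
depth(t(t(c2, s(s(c2))), t(t(s(c2), t(c2, c2)), s(s(c2))))) = 1 + max(3, 3) = 4
depth(s(t(t(c2, s(s(c2))), t(t(s(c2), t(c2, c2)), s(s(c2)))))) = 1 + depth(t(t(c2, s(s(c2))), t(t(s(c2), t(c2, c2)), s(s(c2))))) = 1 + 4 = 5
depth(t(s(t(t(c2, s(s(c2))), t(t(s(c2), t(c2, c2)), s(s(c2))))), c2)) = 1 + max(5, 0) = 6

6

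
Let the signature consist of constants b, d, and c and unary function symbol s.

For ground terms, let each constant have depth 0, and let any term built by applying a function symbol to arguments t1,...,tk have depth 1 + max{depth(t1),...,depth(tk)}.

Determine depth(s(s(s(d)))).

depth(s(d)) = 1 + depth(d) = 1 + 0 = 1
depth(s(s(d))) = 1 + depth(s(d)) = 1 + 1 = 2
depth(s(s(s(d)))) = 1 + depth(s(s(d))) = 1 + 2 = 3

3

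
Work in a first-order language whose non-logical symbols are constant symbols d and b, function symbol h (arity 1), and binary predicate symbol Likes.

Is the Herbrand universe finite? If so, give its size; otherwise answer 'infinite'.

infinite

The signature has at least one function symbol (h, arity 1) and at least one constant (d).
Iterating h gives infinitely many distinct ground terms: d, h(d), h(h(d)), ...
So the Herbrand universe is infinite.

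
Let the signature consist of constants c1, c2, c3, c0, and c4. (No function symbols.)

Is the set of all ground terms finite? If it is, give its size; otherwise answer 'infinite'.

5

There are no function symbols, so every ground term is one of the 5 constants.
The Herbrand universe is {c1, c2, c3, c0, c4}, which is finite with 5 elements.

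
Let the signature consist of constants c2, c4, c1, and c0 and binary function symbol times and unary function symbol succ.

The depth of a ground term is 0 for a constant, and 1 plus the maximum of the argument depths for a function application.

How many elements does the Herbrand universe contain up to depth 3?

365424

Count level by level. With function symbols times/2, succ/1, the terms of depth ≤ k are the 4 constants together with each function applied to depth-≤(k−1) tuples, so N_k = 4 + N_{k-1}^2 + N_{k-1}.
N_0 = 4
N_1 = 4 + 4^2 + 4 = 24
N_2 = 4 + 24^2 + 24 = 604
N_3 = 4 + 604^2 + 604 = 365424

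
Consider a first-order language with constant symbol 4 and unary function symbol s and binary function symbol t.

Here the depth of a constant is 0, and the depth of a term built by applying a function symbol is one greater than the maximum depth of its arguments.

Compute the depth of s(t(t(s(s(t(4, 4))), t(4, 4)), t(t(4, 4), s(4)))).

6

depth(t(4, 4)) = 1 + max(0, 0) = 1
depth(s(t(4, 4))) = 1 + depth(t(4, 4)) = 1 + 1 = 2
depth(s(s(t(4, 4)))) = 1 + depth(s(t(4, 4))) = 1 + 2 = 3
depth(t(s(s(t(4, 4))), t(4, 4))) = 1 + max(3, 1) = 4
depth(s(4)) = 1 + depth(4) = 1 + 0 = 1
depth(t(t(4, 4), s(4))) = 1 + max(1, 1) = 2
depth(t(t(s(s(t(4, 4))), t(4, 4)), t(t(4, 4), s(4)))) = 1 + max(4, 2) = 5
depth(s(t(t(s(s(t(4, 4))), t(4, 4)), t(t(4, 4), s(4))))) = 1 + depth(t(t(s(s(t(4, 4))), t(4, 4)), t(t(4, 4), s(4)))) = 1 + 5 = 6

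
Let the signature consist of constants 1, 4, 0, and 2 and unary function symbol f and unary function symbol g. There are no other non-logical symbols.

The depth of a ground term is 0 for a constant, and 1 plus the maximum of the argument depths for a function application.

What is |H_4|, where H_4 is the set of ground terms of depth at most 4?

Write N_k for the number of ground terms of depth ≤ k. A term of depth ≤ k is either a constant or a function symbol applied to arguments of depth ≤ k−1, so N_k = 4 + N_{k-1} + N_{k-1}.
N_0 = 4
N_1 = 4 + 4 + 4 = 12
N_2 = 4 + 12 + 12 = 28
N_3 = 4 + 28 + 28 = 60
N_4 = 4 + 60 + 60 = 124

124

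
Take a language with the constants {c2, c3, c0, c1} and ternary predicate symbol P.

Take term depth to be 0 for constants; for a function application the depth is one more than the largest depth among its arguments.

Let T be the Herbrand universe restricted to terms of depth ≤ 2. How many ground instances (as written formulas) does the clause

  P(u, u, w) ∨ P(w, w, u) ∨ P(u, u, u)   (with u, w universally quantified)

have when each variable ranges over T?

Ground terms of depth ≤ 2:
  With no function symbols every ground term is a constant, so there are exactly 4 ground terms at every depth bound.
  N_0 = 4
  N_1 = 4
  N_2 = 4
So there are 4 ground terms available for substitution.
Each of u, w ranges independently over the available ground terms, and distinct assignments produce distinct instances.
Number of ground instances = 4^2 = 16.

16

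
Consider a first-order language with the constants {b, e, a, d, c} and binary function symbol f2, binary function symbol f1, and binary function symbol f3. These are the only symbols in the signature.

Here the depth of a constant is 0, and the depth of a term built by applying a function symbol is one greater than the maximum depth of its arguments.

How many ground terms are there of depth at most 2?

19205

If N_k denotes the number of depth-≤k ground terms, the 5 constants give N_0 = 5, and each function symbol of arity r contributes N_{k-1}^r new terms at level k: N_k = 5 + N_{k-1}^2 + N_{k-1}^2 + N_{k-1}^2.
N_0 = 5
N_1 = 5 + 5^2 + 5^2 + 5^2 = 80
N_2 = 5 + 80^2 + 80^2 + 80^2 = 19205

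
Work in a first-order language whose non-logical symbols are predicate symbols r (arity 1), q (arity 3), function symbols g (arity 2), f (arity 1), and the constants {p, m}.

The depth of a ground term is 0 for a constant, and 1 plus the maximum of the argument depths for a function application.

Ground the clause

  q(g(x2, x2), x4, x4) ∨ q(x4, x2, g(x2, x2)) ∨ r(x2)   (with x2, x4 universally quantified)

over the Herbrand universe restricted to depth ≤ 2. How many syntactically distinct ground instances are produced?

Ground terms of depth ≤ 2:
  Let N_k count ground terms of depth at most k. Each non-constant term of depth ≤ k is some function symbol applied to depth-≤(k−1) arguments, giving N_k = 2 + N_{k-1}^2 + N_{k-1}.
  N_0 = 2
  N_1 = 2 + 2^2 + 2 = 8
  N_2 = 2 + 8^2 + 8 = 74
So there are 74 ground terms available for substitution.
Each of x2, x4 ranges independently over the available ground terms, and distinct assignments produce distinct instances.
Number of ground instances = 74^2 = 5476.

5476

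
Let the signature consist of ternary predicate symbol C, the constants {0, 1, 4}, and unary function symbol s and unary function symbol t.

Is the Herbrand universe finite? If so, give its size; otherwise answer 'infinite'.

The signature has at least one function symbol (s, arity 1) and at least one constant (0).
Iterating s gives infinitely many distinct ground terms: 0, s(0), s(s(0)), ...
So the Herbrand universe is infinite.

infinite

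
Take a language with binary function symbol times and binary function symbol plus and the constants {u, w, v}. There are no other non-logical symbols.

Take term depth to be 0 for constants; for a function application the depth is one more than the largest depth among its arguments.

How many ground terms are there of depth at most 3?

Count level by level. With function symbols times/2, plus/2, the terms of depth ≤ k are the 3 constants together with each function applied to depth-≤(k−1) tuples, so N_k = 3 + N_{k-1}^2 + N_{k-1}^2.
N_0 = 3
N_1 = 3 + 3^2 + 3^2 = 21
N_2 = 3 + 21^2 + 21^2 = 885
N_3 = 3 + 885^2 + 885^2 = 1566453

1566453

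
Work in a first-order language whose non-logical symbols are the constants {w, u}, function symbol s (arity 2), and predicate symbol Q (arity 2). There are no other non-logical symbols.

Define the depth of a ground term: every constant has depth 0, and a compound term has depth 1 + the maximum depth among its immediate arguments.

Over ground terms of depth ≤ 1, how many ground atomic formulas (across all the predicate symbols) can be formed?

First count ground terms of depth ≤ 1.
Count level by level. With function symbols s/2, the terms of depth ≤ k are the 2 constants together with each function applied to depth-≤(k−1) tuples, so N_k = 2 + N_{k-1}^2.
N_0 = 2
N_1 = 2 + 2^2 = 6
Explicitly: w, u, s(w, w), s(w, u), s(u, w), s(u, u).
So |H| = 6.
For each predicate symbol, the number of ground atoms is |H| raised to its arity; summing:
  Q: 6^2 = 36
Total ground atoms: 36.

36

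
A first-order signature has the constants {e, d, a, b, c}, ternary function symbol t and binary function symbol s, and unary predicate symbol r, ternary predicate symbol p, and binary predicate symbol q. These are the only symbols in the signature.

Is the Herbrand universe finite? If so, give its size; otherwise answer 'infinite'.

The signature has at least one function symbol (t, arity 3) and at least one constant (e).
Iterating t gives infinitely many distinct ground terms: e, t(e, e, e), t(t(e, e, e), t(e, e, e), t(e, e, e)), ...
So the Herbrand universe is infinite.

infinite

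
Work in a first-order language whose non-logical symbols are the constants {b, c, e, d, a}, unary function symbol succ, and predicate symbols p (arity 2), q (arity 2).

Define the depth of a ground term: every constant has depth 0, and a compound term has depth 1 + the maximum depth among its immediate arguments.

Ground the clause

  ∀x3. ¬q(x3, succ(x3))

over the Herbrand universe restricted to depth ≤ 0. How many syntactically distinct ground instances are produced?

Ground terms of depth ≤ 0:
  Let N_k count ground terms of depth at most k. Each non-constant term of depth ≤ k is some function symbol applied to depth-≤(k−1) arguments, giving N_k = 5 + N_{k-1}.
  N_0 = 5
  Explicitly: b, c, e, d, a.
So there are 5 ground terms available for substitution.
There is 1 variable to instantiate (x3),  occurring in at least one literal, so different choices give different ground instances.
Number of ground instances = 5.

5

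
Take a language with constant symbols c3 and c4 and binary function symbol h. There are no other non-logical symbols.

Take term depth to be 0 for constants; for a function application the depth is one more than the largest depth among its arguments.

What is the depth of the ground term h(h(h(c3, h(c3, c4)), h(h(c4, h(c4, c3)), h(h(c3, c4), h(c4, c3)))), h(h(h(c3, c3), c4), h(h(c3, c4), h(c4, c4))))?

5

depth(h(c3, c4)) = 1 + max(0, 0) = 1
depth(h(c3, h(c3, c4))) = 1 + max(0, 1) = 2
depth(h(c4, c3)) = 1 + max(0, 0) = 1
depth(h(c4, h(c4, c3))) = 1 + max(0, 1) = 2
depth(h(h(c3, c4), h(c4, c3))) = 1 + max(1, 1) = 2
depth(h(h(c4, h(c4, c3)), h(h(c3, c4), h(c4, c3)))) = 1 + max(2, 2) = 3
depth(h(h(c3, h(c3, c4)), h(h(c4, h(c4, c3)), h(h(c3, c4), h(c4, c3))))) = 1 + max(2, 3) = 4
depth(h(c3, c3)) = 1 + max(0, 0) = 1
depth(h(h(c3, c3), c4)) = 1 + max(1, 0) = 2
depth(h(c4, c4)) = 1 + max(0, 0) = 1
depth(h(h(c3, c4), h(c4, c4))) = 1 + max(1, 1) = 2
depth(h(h(h(c3, c3), c4), h(h(c3, c4), h(c4, c4)))) = 1 + max(2, 2) = 3
depth(h(h(h(c3, h(c3, c4)), h(h(c4, h(c4, c3)), h(h(c3, c4), h(c4, c3)))), h(h(h(c3, c3), c4), h(h(c3, c4), h(c4, c4))))) = 1 + max(4, 3) = 5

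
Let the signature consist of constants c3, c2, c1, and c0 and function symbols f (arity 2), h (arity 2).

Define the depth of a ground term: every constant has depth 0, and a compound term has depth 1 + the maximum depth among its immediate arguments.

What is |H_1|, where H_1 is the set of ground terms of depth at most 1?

36

Let N_k = |{terms of depth ≤ k}|. Then N_0 = 4 and N_k = 4 + N_{k-1}^2 + N_{k-1}^2 for k ≥ 1 (one summand per function symbol, arity giving the exponent).
N_0 = 4
N_1 = 4 + 4^2 + 4^2 = 36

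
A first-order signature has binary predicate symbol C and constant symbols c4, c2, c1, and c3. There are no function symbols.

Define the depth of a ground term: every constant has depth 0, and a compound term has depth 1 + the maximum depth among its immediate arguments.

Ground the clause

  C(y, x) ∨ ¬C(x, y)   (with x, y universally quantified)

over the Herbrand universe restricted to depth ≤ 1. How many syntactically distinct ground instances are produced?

16

Ground terms of depth ≤ 1:
  With no function symbols every ground term is a constant, so there are exactly 4 ground terms at every depth bound.
  N_0 = 4
  N_1 = 4
  Explicitly: c4, c2, c1, c3.
So there are 4 ground terms available for substitution.
The clause has 2 distinct variables (x, y), each appearing in the body. In the free term algebra distinct substitutions yield syntactically distinct ground instances.
Number of ground instances = 4^2 = 16.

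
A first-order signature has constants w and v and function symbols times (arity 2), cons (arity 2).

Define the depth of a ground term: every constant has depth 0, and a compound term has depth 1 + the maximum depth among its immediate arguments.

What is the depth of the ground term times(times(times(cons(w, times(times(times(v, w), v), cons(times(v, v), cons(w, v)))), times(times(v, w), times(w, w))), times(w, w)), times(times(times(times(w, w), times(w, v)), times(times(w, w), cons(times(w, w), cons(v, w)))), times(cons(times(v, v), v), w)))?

depth(times(v, w)) = 1 + max(0, 0) = 1
depth(times(times(v, w), v)) = 1 + max(1, 0) = 2
depth(times(v, v)) = 1 + max(0, 0) = 1
depth(cons(w, v)) = 1 + max(0, 0) = 1
depth(cons(times(v, v), cons(w, v))) = 1 + max(1, 1) = 2
depth(times(times(times(v, w), v), cons(times(v, v), cons(w, v)))) = 1 + max(2, 2) = 3
depth(cons(w, times(times(times(v, w), v), cons(times(v, v), cons(w, v))))) = 1 + max(0, 3) = 4
depth(times(w, w)) = 1 + max(0, 0) = 1
depth(times(times(v, w), times(w, w))) = 1 + max(1, 1) = 2
depth(times(cons(w, times(times(times(v, w), v), cons(times(v, v), cons(w, v)))), times(times(v, w), times(w, w)))) = 1 + max(4, 2) = 5
depth(times(times(cons(w, times(times(times(v, w), v), cons(times(v, v), cons(w, v)))), times(times(v, w), times(w, w))), times(w, w))) = 1 + max(5, 1) = 6
depth(times(w, v)) = 1 + max(0, 0) = 1
depth(times(times(w, w), times(w, v))) = 1 + max(1, 1) = 2
depth(cons(v, w)) = 1 + max(0, 0) = 1
depth(cons(times(w, w), cons(v, w))) = 1 + max(1, 1) = 2
depth(times(times(w, w), cons(times(w, w), cons(v, w)))) = 1 + max(1, 2) = 3
depth(times(times(times(w, w), times(w, v)), times(times(w, w), cons(times(w, w), cons(v, w))))) = 1 + max(2, 3) = 4
depth(cons(times(v, v), v)) = 1 + max(1, 0) = 2
depth(times(cons(times(v, v), v), w)) = 1 + max(2, 0) = 3
depth(times(times(times(times(w, w), times(w, v)), times(times(w, w), cons(times(w, w), cons(v, w)))), times(cons(times(v, v), v), w))) = 1 + max(4, 3) = 5
depth(times(times(times(cons(w, times(times(times(v, w), v), cons(times(v, v), cons(w, v)))), times(times(v, w), times(w, w))), times(w, w)), times(times(times(times(w, w), times(w, v)), times(times(w, w), cons(times(w, w), cons(v, w)))), times(cons(times(v, v), v), w)))) = 1 + max(6, 5) = 7

7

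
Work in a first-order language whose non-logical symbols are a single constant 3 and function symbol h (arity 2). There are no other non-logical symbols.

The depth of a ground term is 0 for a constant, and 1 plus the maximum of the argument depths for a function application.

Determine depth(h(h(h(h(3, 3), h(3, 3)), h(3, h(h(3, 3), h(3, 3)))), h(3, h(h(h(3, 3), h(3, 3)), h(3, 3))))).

depth(h(3, 3)) = 1 + max(0, 0) = 1
depth(h(h(3, 3), h(3, 3))) = 1 + max(1, 1) = 2
depth(h(3, h(h(3, 3), h(3, 3)))) = 1 + max(0, 2) = 3
depth(h(h(h(3, 3), h(3, 3)), h(3, h(h(3, 3), h(3, 3))))) = 1 + max(2, 3) = 4
depth(h(h(h(3, 3), h(3, 3)), h(3, 3))) = 1 + max(2, 1) = 3
depth(h(3, h(h(h(3, 3), h(3, 3)), h(3, 3)))) = 1 + max(0, 3) = 4
depth(h(h(h(h(3, 3), h(3, 3)), h(3, h(h(3, 3), h(3, 3)))), h(3, h(h(h(3, 3), h(3, 3)), h(3, 3))))) = 1 + max(4, 4) = 5

5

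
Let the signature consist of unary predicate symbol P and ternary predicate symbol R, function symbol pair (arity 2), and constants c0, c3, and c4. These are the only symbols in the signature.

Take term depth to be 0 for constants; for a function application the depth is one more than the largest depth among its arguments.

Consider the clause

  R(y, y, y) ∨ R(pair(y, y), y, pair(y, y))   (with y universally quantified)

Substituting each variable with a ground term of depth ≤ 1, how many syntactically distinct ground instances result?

12

Ground terms of depth ≤ 1:
  Let N_k count ground terms of depth at most k. Each non-constant term of depth ≤ k is some function symbol applied to depth-≤(k−1) arguments, giving N_k = 3 + N_{k-1}^2.
  N_0 = 3
  N_1 = 3 + 3^2 = 12
So there are 12 ground terms available for substitution.
The body mentions the single quantified variable y; since ground terms form a free algebra, no two substitutions collapse to the same formula.
Number of ground instances = 12.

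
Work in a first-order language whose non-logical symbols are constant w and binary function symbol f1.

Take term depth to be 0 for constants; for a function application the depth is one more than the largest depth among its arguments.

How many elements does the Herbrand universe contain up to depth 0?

Count level by level. With function symbols f1/2, the terms of depth ≤ k are the 1 constant together with each function applied to depth-≤(k−1) tuples, so N_k = 1 + N_{k-1}^2.
N_0 = 1
Explicitly: w.

1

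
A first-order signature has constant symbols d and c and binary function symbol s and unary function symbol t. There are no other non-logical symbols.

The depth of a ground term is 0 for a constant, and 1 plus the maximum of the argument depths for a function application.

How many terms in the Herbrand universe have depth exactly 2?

Write N_k for the number of ground terms of depth ≤ k. A term of depth ≤ k is either a constant or a function symbol applied to arguments of depth ≤ k−1, so N_k = 2 + N_{k-1}^2 + N_{k-1}.
N_0 = 2
N_1 = 2 + 2^2 + 2 = 8
N_2 = 2 + 8^2 + 8 = 74
Terms of depth exactly 2: N_2 − N_1 = 74 − 8 = 66.

66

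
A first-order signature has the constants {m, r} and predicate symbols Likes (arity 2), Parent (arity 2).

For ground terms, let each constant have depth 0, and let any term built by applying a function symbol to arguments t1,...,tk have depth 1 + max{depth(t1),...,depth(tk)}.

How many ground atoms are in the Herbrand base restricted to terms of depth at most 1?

8

First count ground terms of depth ≤ 1.
With no function symbols every ground term is a constant, so there are exactly 2 ground terms at every depth bound.
N_0 = 2
N_1 = 2
So |H| = 2.
For each predicate symbol, the number of ground atoms is |H| raised to its arity; summing:
  Likes: 2^2 = 4;  Parent: 2^2 = 4
Total ground atoms: 4 + 4 = 8.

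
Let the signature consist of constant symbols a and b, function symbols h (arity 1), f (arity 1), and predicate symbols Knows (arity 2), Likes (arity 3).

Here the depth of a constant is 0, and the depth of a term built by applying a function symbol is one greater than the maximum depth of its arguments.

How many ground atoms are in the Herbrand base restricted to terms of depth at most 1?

First count ground terms of depth ≤ 1.
Let N_k = |{terms of depth ≤ k}|. Then N_0 = 2 and N_k = 2 + N_{k-1} + N_{k-1} for k ≥ 1 (one summand per function symbol, arity giving the exponent).
N_0 = 2
N_1 = 2 + 2 + 2 = 6
Explicitly: a, b, h(a), h(b), f(a), f(b).
So |H| = 6.
A ground atom is a predicate applied to a tuple of terms from H, so the count is the sum over predicates of |H|^arity:
  Knows: 6^2 = 36;  Likes: 6^3 = 216
Total ground atoms: 36 + 216 = 252.

252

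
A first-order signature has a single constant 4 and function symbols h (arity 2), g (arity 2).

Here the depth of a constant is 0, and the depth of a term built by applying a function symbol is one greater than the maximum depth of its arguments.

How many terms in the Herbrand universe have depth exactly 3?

If N_k denotes the number of depth-≤k ground terms, the 1 constant gives N_0 = 1, and each function symbol of arity r contributes N_{k-1}^r new terms at level k: N_k = 1 + N_{k-1}^2 + N_{k-1}^2.
N_0 = 1
N_1 = 1 + 1^2 + 1^2 = 3
N_2 = 1 + 3^2 + 3^2 = 19
N_3 = 1 + 19^2 + 19^2 = 723
Terms of depth exactly 3: N_3 − N_2 = 723 − 19 = 704.

704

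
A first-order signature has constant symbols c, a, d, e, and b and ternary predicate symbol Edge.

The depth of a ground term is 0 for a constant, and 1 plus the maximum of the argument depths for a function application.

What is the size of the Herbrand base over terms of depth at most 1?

First count ground terms of depth ≤ 1.
With no function symbols every ground term is a constant, so there are exactly 5 ground terms at every depth bound.
N_0 = 5
N_1 = 5
Explicitly: c, a, d, e, b.
So |H| = 5.
Ground atoms are formed by filling each argument slot of a predicate with a term from H, so an r-ary predicate gives |H|^r atoms:
  Edge: 5^3 = 125
Total ground atoms: 125.

125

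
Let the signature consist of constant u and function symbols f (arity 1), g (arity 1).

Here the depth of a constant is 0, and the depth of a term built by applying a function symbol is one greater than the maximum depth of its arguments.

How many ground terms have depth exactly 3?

8

Count level by level. With function symbols f/1, g/1, the terms of depth ≤ k are the 1 constant together with each function applied to depth-≤(k−1) tuples, so N_k = 1 + N_{k-1} + N_{k-1}.
N_0 = 1
N_1 = 1 + 1 + 1 = 3
N_2 = 1 + 3 + 3 = 7
N_3 = 1 + 7 + 7 = 15
Terms of depth exactly 3: N_3 − N_2 = 15 − 7 = 8.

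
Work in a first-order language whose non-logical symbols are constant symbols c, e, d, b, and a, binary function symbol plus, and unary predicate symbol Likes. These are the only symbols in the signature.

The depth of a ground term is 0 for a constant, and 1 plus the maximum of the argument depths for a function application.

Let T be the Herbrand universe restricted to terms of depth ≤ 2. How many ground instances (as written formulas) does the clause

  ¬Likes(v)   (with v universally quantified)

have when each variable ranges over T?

Ground terms of depth ≤ 2:
  Let N_k count ground terms of depth at most k. Each non-constant term of depth ≤ k is some function symbol applied to depth-≤(k−1) arguments, giving N_k = 5 + N_{k-1}^2.
  N_0 = 5
  N_1 = 5 + 5^2 = 30
  N_2 = 5 + 30^2 = 905
So there are 905 ground terms available for substitution.
The body mentions the single quantified variable v; since ground terms form a free algebra, no two substitutions collapse to the same formula.
Number of ground instances = 905.

905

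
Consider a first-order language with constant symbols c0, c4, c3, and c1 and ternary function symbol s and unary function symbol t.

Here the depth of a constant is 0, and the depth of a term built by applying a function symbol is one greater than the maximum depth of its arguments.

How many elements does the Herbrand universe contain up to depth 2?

Count level by level. With function symbols s/3, t/1, the terms of depth ≤ k are the 4 constants together with each function applied to depth-≤(k−1) tuples, so N_k = 4 + N_{k-1}^3 + N_{k-1}.
N_0 = 4
N_1 = 4 + 4^3 + 4 = 72
N_2 = 4 + 72^3 + 72 = 373324

373324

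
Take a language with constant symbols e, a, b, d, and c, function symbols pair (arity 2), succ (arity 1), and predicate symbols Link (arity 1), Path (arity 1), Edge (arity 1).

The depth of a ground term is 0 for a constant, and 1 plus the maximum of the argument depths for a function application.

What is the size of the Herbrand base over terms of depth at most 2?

3795

First count ground terms of depth ≤ 2.
Write N_k for the number of ground terms of depth ≤ k. A term of depth ≤ k is either a constant or a function symbol applied to arguments of depth ≤ k−1, so N_k = 5 + N_{k-1}^2 + N_{k-1}.
N_0 = 5
N_1 = 5 + 5^2 + 5 = 35
N_2 = 5 + 35^2 + 35 = 1265
So |H| = 1265.
A ground atom is a predicate applied to a tuple of terms from H, so the count is the sum over predicates of |H|^arity:
  Link: 1265;  Path: 1265;  Edge: 1265
Total ground atoms: 1265 + 1265 + 1265 = 3795.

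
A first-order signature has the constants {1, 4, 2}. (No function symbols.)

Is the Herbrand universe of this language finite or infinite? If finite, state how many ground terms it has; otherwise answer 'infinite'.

There are no function symbols, so every ground term is one of the 3 constants.
The Herbrand universe is {1, 4, 2}, which is finite with 3 elements.

3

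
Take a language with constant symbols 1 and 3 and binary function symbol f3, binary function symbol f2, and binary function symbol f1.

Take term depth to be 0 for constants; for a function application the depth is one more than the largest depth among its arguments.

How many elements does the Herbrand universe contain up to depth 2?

Let N_k = |{terms of depth ≤ k}|. Then N_0 = 2 and N_k = 2 + N_{k-1}^2 + N_{k-1}^2 + N_{k-1}^2 for k ≥ 1 (one summand per function symbol, arity giving the exponent).
N_0 = 2
N_1 = 2 + 2^2 + 2^2 + 2^2 = 14
N_2 = 2 + 14^2 + 14^2 + 14^2 = 590

590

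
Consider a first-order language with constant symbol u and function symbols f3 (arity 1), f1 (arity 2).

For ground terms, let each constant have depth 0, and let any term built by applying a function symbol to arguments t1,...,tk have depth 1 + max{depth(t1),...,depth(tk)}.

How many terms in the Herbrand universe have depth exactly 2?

Count level by level. With function symbols f3/1, f1/2, the terms of depth ≤ k are the 1 constant together with each function applied to depth-≤(k−1) tuples, so N_k = 1 + N_{k-1} + N_{k-1}^2.
N_0 = 1
N_1 = 1 + 1 + 1^2 = 3
N_2 = 1 + 3 + 3^2 = 13
Terms of depth exactly 2: N_2 − N_1 = 13 − 3 = 10.

10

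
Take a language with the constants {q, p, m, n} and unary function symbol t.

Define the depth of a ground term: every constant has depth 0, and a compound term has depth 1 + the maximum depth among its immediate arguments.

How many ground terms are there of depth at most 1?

If N_k denotes the number of depth-≤k ground terms, the 4 constants give N_0 = 4, and each function symbol of arity r contributes N_{k-1}^r new terms at level k: N_k = 4 + N_{k-1}.
N_0 = 4
N_1 = 4 + 4 = 8
Explicitly: q, p, m, n, t(q), t(p), t(m), t(n).

8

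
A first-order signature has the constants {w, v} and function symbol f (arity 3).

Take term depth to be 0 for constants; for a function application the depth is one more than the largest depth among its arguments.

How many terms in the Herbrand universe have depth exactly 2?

992

Let N_k count ground terms of depth at most k. Each non-constant term of depth ≤ k is some function symbol applied to depth-≤(k−1) arguments, giving N_k = 2 + N_{k-1}^3.
N_0 = 2
N_1 = 2 + 2^3 = 10
N_2 = 2 + 10^3 = 1002
Terms of depth exactly 2: N_2 − N_1 = 1002 − 10 = 992.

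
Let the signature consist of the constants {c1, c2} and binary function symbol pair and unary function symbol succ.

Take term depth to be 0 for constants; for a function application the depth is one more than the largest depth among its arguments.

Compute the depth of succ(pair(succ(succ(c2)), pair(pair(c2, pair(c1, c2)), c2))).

depth(succ(c2)) = 1 + depth(c2) = 1 + 0 = 1
depth(succ(succ(c2))) = 1 + depth(succ(c2)) = 1 + 1 = 2
depth(pair(c1, c2)) = 1 + max(0, 0) = 1
depth(pair(c2, pair(c1, c2))) = 1 + max(0, 1) = 2
depth(pair(pair(c2, pair(c1, c2)), c2)) = 1 + max(2, 0) = 3
depth(pair(succ(succ(c2)), pair(pair(c2, pair(c1, c2)), c2))) = 1 + max(2, 3) = 4
depth(succ(pair(succ(succ(c2)), pair(pair(c2, pair(c1, c2)), c2)))) = 1 + depth(pair(succ(succ(c2)), pair(pair(c2, pair(c1, c2)), c2))) = 1 + 4 = 5

5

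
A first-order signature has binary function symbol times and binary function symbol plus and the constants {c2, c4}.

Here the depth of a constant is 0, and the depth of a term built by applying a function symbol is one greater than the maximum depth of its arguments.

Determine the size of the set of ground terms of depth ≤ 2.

202

Let N_k = |{terms of depth ≤ k}|. Then N_0 = 2 and N_k = 2 + N_{k-1}^2 + N_{k-1}^2 for k ≥ 1 (one summand per function symbol, arity giving the exponent).
N_0 = 2
N_1 = 2 + 2^2 + 2^2 = 10
N_2 = 2 + 10^2 + 10^2 = 202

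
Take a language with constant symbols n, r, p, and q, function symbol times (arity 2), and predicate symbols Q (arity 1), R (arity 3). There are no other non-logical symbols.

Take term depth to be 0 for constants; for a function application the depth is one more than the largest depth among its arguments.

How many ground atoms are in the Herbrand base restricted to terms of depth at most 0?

68

First count ground terms of depth ≤ 0.
Count level by level. With function symbols times/2, the terms of depth ≤ k are the 4 constants together with each function applied to depth-≤(k−1) tuples, so N_k = 4 + N_{k-1}^2.
N_0 = 4
Explicitly: n, r, p, q.
So |H| = 4.
Each predicate of arity r yields |H|^r ground atoms (one per choice of an r-tuple from H):
  Q: 4;  R: 4^3 = 64
Total ground atoms: 4 + 64 = 68.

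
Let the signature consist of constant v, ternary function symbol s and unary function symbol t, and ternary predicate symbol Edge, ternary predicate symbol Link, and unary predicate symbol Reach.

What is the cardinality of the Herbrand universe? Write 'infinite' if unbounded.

The signature has at least one function symbol (s, arity 3) and at least one constant (v).
Iterating s gives infinitely many distinct ground terms: v, s(v, v, v), s(s(v, v, v), s(v, v, v), s(v, v, v)), ...
So the Herbrand universe is infinite.

infinite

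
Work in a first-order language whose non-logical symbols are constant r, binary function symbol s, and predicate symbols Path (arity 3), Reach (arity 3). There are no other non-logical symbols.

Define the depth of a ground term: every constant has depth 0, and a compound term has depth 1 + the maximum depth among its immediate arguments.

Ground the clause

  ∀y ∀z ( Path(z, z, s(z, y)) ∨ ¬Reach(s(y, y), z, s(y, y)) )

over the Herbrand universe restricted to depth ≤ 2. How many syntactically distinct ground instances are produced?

25

Ground terms of depth ≤ 2:
  If N_k denotes the number of depth-≤k ground terms, the 1 constant gives N_0 = 1, and each function symbol of arity r contributes N_{k-1}^r new terms at level k: N_k = 1 + N_{k-1}^2.
  N_0 = 1
  N_1 = 1 + 1^2 = 2
  N_2 = 1 + 2^2 = 5
  Explicitly: r, s(r, r), s(r, s(r, r)), s(s(r, r), r), s(s(r, r), s(r, r)).
So there are 5 ground terms available for substitution.
There are 2 variables to instantiate (y, z), each occurring in at least one literal, so different choices give different ground instances.
Number of ground instances = 5^2 = 25.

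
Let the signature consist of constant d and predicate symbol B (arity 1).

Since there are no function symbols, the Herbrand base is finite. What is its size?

With no function symbols, the Herbrand universe is just the 1 constant.
Ground atoms per predicate: B: 1.
Herbrand base size = 1 = 1.

1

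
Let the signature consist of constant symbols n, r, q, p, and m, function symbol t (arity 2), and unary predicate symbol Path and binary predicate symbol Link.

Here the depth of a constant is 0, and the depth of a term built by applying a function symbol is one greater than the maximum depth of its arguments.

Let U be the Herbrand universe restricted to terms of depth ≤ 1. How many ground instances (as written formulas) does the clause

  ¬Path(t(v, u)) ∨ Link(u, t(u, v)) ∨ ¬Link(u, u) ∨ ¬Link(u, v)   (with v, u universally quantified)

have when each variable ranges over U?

900

Ground terms of depth ≤ 1:
  Count level by level. With function symbols t/2, the terms of depth ≤ k are the 5 constants together with each function applied to depth-≤(k−1) tuples, so N_k = 5 + N_{k-1}^2.
  N_0 = 5
  N_1 = 5 + 5^2 = 30
So there are 30 ground terms available for substitution.
There are 2 variables to instantiate (v, u), each occurring in at least one literal, so different choices give different ground instances.
Number of ground instances = 30^2 = 900.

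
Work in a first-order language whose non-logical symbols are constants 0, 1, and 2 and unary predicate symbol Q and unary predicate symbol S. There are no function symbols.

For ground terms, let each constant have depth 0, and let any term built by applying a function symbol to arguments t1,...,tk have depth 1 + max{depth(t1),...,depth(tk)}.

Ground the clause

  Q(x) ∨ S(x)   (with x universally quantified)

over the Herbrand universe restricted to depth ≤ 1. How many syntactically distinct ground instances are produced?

3

Ground terms of depth ≤ 1:
  With no function symbols every ground term is a constant, so there are exactly 3 ground terms at every depth bound.
  N_0 = 3
  N_1 = 3
So there are 3 ground terms available for substitution.
The variable x ranges independently over the available ground terms, and distinct assignments produce distinct instances.
Number of ground instances = 3.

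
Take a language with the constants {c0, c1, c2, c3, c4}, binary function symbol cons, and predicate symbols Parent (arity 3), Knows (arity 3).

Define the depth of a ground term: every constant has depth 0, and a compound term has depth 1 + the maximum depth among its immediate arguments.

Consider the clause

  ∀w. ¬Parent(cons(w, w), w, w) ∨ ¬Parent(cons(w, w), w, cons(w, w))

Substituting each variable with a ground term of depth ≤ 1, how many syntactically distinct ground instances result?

Ground terms of depth ≤ 1:
  Count level by level. With function symbols cons/2, the terms of depth ≤ k are the 5 constants together with each function applied to depth-≤(k−1) tuples, so N_k = 5 + N_{k-1}^2.
  N_0 = 5
  N_1 = 5 + 5^2 = 30
So there are 30 ground terms available for substitution.
The variable w ranges independently over the available ground terms, and distinct assignments produce distinct instances.
Number of ground instances = 30.

30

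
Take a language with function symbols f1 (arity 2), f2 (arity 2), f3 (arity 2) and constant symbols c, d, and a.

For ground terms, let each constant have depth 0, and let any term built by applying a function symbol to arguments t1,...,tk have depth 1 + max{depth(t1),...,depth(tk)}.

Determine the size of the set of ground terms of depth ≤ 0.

3

Let N_k count ground terms of depth at most k. Each non-constant term of depth ≤ k is some function symbol applied to depth-≤(k−1) arguments, giving N_k = 3 + N_{k-1}^2 + N_{k-1}^2 + N_{k-1}^2.
N_0 = 3
Explicitly: c, d, a.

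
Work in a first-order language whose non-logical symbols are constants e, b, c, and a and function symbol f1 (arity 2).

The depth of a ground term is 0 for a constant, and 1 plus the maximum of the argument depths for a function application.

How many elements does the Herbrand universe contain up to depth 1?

Count level by level. With function symbols f1/2, the terms of depth ≤ k are the 4 constants together with each function applied to depth-≤(k−1) tuples, so N_k = 4 + N_{k-1}^2.
N_0 = 4
N_1 = 4 + 4^2 = 20

20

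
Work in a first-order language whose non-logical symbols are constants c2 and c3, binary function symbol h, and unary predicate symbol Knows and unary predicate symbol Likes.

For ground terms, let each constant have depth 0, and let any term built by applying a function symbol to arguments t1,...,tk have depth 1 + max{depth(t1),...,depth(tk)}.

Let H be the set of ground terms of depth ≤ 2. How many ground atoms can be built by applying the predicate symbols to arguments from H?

76

First count ground terms of depth ≤ 2.
If N_k denotes the number of depth-≤k ground terms, the 2 constants give N_0 = 2, and each function symbol of arity r contributes N_{k-1}^r new terms at level k: N_k = 2 + N_{k-1}^2.
N_0 = 2
N_1 = 2 + 2^2 = 6
N_2 = 2 + 6^2 = 38
So |H| = 38.
A ground atom is a predicate applied to a tuple of terms from H, so the count is the sum over predicates of |H|^arity:
  Knows: 38;  Likes: 38
Total ground atoms: 38 + 38 = 76.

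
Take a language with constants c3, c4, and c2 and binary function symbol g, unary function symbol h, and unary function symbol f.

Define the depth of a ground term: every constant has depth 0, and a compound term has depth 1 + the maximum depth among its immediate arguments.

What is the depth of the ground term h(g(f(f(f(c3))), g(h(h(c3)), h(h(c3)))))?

depth(f(c3)) = 1 + depth(c3) = 1 + 0 = 1
depth(f(f(c3))) = 1 + depth(f(c3)) = 1 + 1 = 2
depth(f(f(f(c3)))) = 1 + depth(f(f(c3))) = 1 + 2 = 3
depth(h(c3)) = 1 + depth(c3) = 1 + 0 = 1
depth(h(h(c3))) = 1 + depth(h(c3)) = 1 + 1 = 2
depth(g(h(h(c3)), h(h(c3)))) = 1 + max(2, 2) = 3
depth(g(f(f(f(c3))), g(h(h(c3)), h(h(c3))))) = 1 + max(3, 3) = 4
depth(h(g(f(f(f(c3))), g(h(h(c3)), h(h(c3)))))) = 1 + depth(g(f(f(f(c3))), g(h(h(c3)), h(h(c3))))) = 1 + 4 = 5

5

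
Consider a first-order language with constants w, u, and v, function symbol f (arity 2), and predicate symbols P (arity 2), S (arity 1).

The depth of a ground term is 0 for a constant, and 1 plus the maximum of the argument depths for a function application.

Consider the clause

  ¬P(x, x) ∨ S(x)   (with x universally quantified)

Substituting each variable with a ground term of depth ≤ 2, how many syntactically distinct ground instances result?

Ground terms of depth ≤ 2:
  If N_k denotes the number of depth-≤k ground terms, the 3 constants give N_0 = 3, and each function symbol of arity r contributes N_{k-1}^r new terms at level k: N_k = 3 + N_{k-1}^2.
  N_0 = 3
  N_1 = 3 + 3^2 = 12
  N_2 = 3 + 12^2 = 147
So there are 147 ground terms available for substitution.
The clause has 1 distinct variable (x), which appears in the body. In the free term algebra distinct substitutions yield syntactically distinct ground instances.
Number of ground instances = 147.

147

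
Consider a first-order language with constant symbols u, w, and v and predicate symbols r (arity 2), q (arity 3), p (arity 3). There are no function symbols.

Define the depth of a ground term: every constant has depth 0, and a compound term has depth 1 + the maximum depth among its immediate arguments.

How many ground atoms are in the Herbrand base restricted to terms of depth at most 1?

First count ground terms of depth ≤ 1.
With no function symbols every ground term is a constant, so there are exactly 3 ground terms at every depth bound.
N_0 = 3
N_1 = 3
Explicitly: u, w, v.
So |H| = 3.
For each predicate symbol, the number of ground atoms is |H| raised to its arity; summing:
  r: 3^2 = 9;  q: 3^3 = 27;  p: 3^3 = 27
Total ground atoms: 9 + 27 + 27 = 63.

63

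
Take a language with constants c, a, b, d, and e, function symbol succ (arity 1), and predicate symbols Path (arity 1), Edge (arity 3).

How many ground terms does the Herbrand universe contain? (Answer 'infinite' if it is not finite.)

infinite

The signature has at least one function symbol (succ, arity 1) and at least one constant (c).
Iterating succ gives infinitely many distinct ground terms: c, succ(c), succ(succ(c)), ...
So the Herbrand universe is infinite.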